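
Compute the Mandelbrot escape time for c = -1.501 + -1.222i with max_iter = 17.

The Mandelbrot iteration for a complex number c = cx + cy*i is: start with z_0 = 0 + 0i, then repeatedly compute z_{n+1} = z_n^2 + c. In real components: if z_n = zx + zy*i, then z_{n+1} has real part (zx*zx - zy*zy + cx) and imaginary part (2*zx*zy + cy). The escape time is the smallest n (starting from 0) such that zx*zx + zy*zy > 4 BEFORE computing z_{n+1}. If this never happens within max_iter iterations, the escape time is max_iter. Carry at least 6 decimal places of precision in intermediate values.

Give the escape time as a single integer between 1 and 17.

z_0 = 0 + 0i, c = -1.5010 + -1.2220i
Iter 1: z = -1.5010 + -1.2220i, |z|^2 = 3.7463
Iter 2: z = -0.7413 + 2.4464i, |z|^2 = 6.5346
Escaped at iteration 2

Answer: 2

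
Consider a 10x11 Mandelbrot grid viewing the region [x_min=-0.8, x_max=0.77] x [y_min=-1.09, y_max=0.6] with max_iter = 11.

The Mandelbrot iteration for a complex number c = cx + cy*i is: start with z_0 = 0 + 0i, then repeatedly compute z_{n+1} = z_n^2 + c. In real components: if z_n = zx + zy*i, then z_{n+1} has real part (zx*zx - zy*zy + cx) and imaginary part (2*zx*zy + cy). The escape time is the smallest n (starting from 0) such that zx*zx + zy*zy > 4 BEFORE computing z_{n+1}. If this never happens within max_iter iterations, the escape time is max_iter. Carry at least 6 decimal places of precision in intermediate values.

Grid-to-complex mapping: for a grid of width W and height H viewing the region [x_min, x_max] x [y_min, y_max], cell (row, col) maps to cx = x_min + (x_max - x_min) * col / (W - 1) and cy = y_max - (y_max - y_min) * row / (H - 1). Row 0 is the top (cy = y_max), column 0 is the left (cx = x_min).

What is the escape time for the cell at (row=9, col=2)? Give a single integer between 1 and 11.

Answer: 4

Derivation:
z_0 = 0 + 0i, c = -0.4511 + -0.9210i
Iter 1: z = -0.4511 + -0.9210i, |z|^2 = 1.0517
Iter 2: z = -1.0959 + -0.0901i, |z|^2 = 1.2090
Iter 3: z = 0.7417 + -0.7236i, |z|^2 = 1.0737
Iter 4: z = -0.4247 + -1.9944i, |z|^2 = 4.1579
Escaped at iteration 4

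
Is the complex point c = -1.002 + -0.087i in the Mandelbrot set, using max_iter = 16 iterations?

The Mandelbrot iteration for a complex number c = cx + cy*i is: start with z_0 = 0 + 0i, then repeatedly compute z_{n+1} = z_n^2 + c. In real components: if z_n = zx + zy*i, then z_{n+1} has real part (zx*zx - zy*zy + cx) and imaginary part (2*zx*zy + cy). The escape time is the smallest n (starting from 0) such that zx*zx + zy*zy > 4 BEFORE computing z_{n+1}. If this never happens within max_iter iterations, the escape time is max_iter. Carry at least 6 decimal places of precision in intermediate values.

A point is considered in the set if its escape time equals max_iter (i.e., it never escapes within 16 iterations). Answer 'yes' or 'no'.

z_0 = 0 + 0i, c = -1.0020 + -0.0870i
Iter 1: z = -1.0020 + -0.0870i, |z|^2 = 1.0116
Iter 2: z = -0.0056 + 0.0873i, |z|^2 = 0.0077
Iter 3: z = -1.0096 + -0.0880i, |z|^2 = 1.0270
Iter 4: z = 0.0096 + 0.0906i, |z|^2 = 0.0083
Iter 5: z = -1.0101 + -0.0853i, |z|^2 = 1.0276
Iter 6: z = 0.0111 + 0.0853i, |z|^2 = 0.0074
Iter 7: z = -1.0091 + -0.0851i, |z|^2 = 1.0256
Iter 8: z = 0.0091 + 0.0848i, |z|^2 = 0.0073
Iter 9: z = -1.0091 + -0.0855i, |z|^2 = 1.0256
Iter 10: z = 0.0090 + 0.0855i, |z|^2 = 0.0074
Iter 11: z = -1.0092 + -0.0855i, |z|^2 = 1.0258
Iter 12: z = 0.0092 + 0.0855i, |z|^2 = 0.0074
Iter 13: z = -1.0092 + -0.0854i, |z|^2 = 1.0258
Iter 14: z = 0.0092 + 0.0854i, |z|^2 = 0.0074
Iter 15: z = -1.0092 + -0.0854i, |z|^2 = 1.0258
Did not escape in 16 iterations → in set

Answer: yes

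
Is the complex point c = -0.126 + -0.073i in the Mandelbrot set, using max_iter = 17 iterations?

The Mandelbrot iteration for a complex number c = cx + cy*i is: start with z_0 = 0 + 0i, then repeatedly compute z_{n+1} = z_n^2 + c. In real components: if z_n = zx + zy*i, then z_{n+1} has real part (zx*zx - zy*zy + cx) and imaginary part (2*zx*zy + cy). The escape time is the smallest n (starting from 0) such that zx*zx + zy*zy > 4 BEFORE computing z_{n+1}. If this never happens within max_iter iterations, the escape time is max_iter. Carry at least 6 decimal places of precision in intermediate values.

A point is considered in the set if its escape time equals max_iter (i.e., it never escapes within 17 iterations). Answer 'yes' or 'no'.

z_0 = 0 + 0i, c = -0.1260 + -0.0730i
Iter 1: z = -0.1260 + -0.0730i, |z|^2 = 0.0212
Iter 2: z = -0.1155 + -0.0546i, |z|^2 = 0.0163
Iter 3: z = -0.1157 + -0.0604i, |z|^2 = 0.0170
Iter 4: z = -0.1163 + -0.0590i, |z|^2 = 0.0170
Iter 5: z = -0.1160 + -0.0593i, |z|^2 = 0.0170
Iter 6: z = -0.1161 + -0.0593i, |z|^2 = 0.0170
Iter 7: z = -0.1160 + -0.0592i, |z|^2 = 0.0170
Iter 8: z = -0.1160 + -0.0593i, |z|^2 = 0.0170
Iter 9: z = -0.1160 + -0.0592i, |z|^2 = 0.0170
Iter 10: z = -0.1160 + -0.0592i, |z|^2 = 0.0170
Iter 11: z = -0.1160 + -0.0592i, |z|^2 = 0.0170
Iter 12: z = -0.1160 + -0.0592i, |z|^2 = 0.0170
Iter 13: z = -0.1160 + -0.0592i, |z|^2 = 0.0170
Iter 14: z = -0.1160 + -0.0592i, |z|^2 = 0.0170
Iter 15: z = -0.1160 + -0.0592i, |z|^2 = 0.0170
Iter 16: z = -0.1160 + -0.0592i, |z|^2 = 0.0170
Did not escape in 17 iterations → in set

Answer: yes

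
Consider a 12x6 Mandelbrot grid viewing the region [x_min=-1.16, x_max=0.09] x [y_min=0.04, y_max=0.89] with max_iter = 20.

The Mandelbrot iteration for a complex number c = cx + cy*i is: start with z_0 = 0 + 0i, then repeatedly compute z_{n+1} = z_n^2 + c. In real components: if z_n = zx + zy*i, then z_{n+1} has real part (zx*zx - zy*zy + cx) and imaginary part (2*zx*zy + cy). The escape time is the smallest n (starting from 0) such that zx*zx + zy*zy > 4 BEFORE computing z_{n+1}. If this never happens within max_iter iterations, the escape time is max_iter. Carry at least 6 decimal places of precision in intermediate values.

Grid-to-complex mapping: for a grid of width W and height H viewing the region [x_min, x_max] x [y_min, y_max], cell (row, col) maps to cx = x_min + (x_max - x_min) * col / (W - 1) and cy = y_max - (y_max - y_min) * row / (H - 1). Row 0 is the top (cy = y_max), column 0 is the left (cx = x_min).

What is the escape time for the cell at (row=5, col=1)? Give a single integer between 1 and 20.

Answer: 20

Derivation:
z_0 = 0 + 0i, c = -1.0464 + 0.0400i
Iter 1: z = -1.0464 + 0.0400i, |z|^2 = 1.0965
Iter 2: z = 0.0469 + -0.0437i, |z|^2 = 0.0041
Iter 3: z = -1.0461 + 0.0359i, |z|^2 = 1.0956
Iter 4: z = 0.0466 + -0.0351i, |z|^2 = 0.0034
Iter 5: z = -1.0454 + 0.0367i, |z|^2 = 1.0943
Iter 6: z = 0.0452 + -0.0368i, |z|^2 = 0.0034
Iter 7: z = -1.0457 + 0.0367i, |z|^2 = 1.0948
Iter 8: z = 0.0457 + -0.0367i, |z|^2 = 0.0034
Iter 9: z = -1.0456 + 0.0366i, |z|^2 = 1.0947
Iter 10: z = 0.0456 + -0.0366i, |z|^2 = 0.0034
Iter 11: z = -1.0456 + 0.0367i, |z|^2 = 1.0947
Iter 12: z = 0.0456 + -0.0367i, |z|^2 = 0.0034
Iter 13: z = -1.0456 + 0.0367i, |z|^2 = 1.0947
Iter 14: z = 0.0456 + -0.0367i, |z|^2 = 0.0034
Iter 15: z = -1.0456 + 0.0367i, |z|^2 = 1.0947
Iter 16: z = 0.0456 + -0.0367i, |z|^2 = 0.0034
Iter 17: z = -1.0456 + 0.0367i, |z|^2 = 1.0947
Iter 18: z = 0.0456 + -0.0367i, |z|^2 = 0.0034
Iter 19: z = -1.0456 + 0.0367i, |z|^2 = 1.0947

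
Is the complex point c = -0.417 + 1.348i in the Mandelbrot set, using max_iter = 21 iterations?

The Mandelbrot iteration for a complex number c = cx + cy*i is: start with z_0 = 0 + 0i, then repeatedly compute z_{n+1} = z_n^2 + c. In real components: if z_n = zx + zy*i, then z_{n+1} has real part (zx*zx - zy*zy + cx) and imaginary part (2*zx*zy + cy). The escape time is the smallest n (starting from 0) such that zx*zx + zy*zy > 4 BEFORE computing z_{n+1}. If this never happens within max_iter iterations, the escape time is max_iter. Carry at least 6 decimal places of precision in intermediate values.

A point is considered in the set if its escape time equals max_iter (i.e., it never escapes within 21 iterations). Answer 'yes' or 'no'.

z_0 = 0 + 0i, c = -0.4170 + 1.3480i
Iter 1: z = -0.4170 + 1.3480i, |z|^2 = 1.9910
Iter 2: z = -2.0602 + 0.2238i, |z|^2 = 4.2946
Escaped at iteration 2

Answer: no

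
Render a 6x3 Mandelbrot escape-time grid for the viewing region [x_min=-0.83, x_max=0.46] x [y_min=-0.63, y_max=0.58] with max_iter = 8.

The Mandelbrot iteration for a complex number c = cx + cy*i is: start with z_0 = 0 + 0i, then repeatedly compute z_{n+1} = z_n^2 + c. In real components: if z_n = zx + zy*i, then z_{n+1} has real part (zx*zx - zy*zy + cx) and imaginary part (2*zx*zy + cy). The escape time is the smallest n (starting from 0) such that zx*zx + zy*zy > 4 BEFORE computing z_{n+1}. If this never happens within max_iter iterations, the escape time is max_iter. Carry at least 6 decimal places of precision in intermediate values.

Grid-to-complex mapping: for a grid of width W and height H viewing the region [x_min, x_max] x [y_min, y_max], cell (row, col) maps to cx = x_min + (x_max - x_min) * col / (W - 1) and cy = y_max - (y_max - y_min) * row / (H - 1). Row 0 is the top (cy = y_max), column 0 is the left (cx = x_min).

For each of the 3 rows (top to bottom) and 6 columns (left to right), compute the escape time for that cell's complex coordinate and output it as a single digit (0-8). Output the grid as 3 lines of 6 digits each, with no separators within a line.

(row=0, col=0): c = -0.8300 + 0.5800i → escape time 5
(row=0, col=1): c = -0.5720 + 0.5800i → escape time 8
(row=0, col=2): c = -0.3140 + 0.5800i → escape time 8
(row=0, col=3): c = -0.0560 + 0.5800i → escape time 8
(row=0, col=4): c = 0.2020 + 0.5800i → escape time 8
(row=0, col=5): c = 0.4600 + 0.5800i → escape time 5
(row=1, col=0): c = -0.8300 + -0.0250i → escape time 8
(row=1, col=1): c = -0.5720 + -0.0250i → escape time 8
(row=1, col=2): c = -0.3140 + -0.0250i → escape time 8
(row=1, col=3): c = -0.0560 + -0.0250i → escape time 8
(row=1, col=4): c = 0.2020 + -0.0250i → escape time 8
(row=1, col=5): c = 0.4600 + -0.0250i → escape time 5
(row=2, col=0): c = -0.8300 + -0.6300i → escape time 5
(row=2, col=1): c = -0.5720 + -0.6300i → escape time 8
(row=2, col=2): c = -0.3140 + -0.6300i → escape time 8
(row=2, col=3): c = -0.0560 + -0.6300i → escape time 8
(row=2, col=4): c = 0.2020 + -0.6300i → escape time 8
(row=2, col=5): c = 0.4600 + -0.6300i → escape time 5

Answer: 588885
888885
588885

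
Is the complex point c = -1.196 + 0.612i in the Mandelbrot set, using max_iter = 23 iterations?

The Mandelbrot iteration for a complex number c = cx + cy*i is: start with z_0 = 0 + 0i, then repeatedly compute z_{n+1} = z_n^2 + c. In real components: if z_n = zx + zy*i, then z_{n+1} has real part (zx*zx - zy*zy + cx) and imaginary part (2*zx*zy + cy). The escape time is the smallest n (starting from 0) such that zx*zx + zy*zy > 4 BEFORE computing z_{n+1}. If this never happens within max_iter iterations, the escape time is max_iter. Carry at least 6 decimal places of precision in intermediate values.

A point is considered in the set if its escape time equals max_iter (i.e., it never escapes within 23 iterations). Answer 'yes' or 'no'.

z_0 = 0 + 0i, c = -1.1960 + 0.6120i
Iter 1: z = -1.1960 + 0.6120i, |z|^2 = 1.8050
Iter 2: z = -0.1401 + -0.8519i, |z|^2 = 0.7454
Iter 3: z = -1.9021 + 0.8508i, |z|^2 = 4.3418
Escaped at iteration 3

Answer: no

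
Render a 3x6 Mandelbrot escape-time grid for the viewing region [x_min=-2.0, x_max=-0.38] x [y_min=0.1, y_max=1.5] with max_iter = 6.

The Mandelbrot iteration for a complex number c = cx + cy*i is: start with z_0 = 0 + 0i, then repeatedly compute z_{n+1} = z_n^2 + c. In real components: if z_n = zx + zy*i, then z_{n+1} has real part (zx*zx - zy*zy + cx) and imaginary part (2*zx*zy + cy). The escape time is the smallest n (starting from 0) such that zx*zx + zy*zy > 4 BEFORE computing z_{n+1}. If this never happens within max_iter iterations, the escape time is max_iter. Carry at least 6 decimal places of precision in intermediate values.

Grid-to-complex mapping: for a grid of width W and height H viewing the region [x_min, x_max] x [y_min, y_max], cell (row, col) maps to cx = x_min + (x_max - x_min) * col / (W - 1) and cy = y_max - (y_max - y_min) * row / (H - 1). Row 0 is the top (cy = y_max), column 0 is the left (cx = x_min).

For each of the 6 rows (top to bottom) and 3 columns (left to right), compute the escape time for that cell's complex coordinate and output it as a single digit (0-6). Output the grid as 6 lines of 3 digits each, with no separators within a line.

(row=0, col=0): c = -2.0000 + 1.5000i → escape time 1
(row=0, col=1): c = -1.1900 + 1.5000i → escape time 2
(row=0, col=2): c = -0.3800 + 1.5000i → escape time 2
(row=1, col=0): c = -2.0000 + 1.2200i → escape time 1
(row=1, col=1): c = -1.1900 + 1.2200i → escape time 2
(row=1, col=2): c = -0.3800 + 1.2200i → escape time 3
(row=2, col=0): c = -2.0000 + 0.9400i → escape time 1
(row=2, col=1): c = -1.1900 + 0.9400i → escape time 3
(row=2, col=2): c = -0.3800 + 0.9400i → escape time 5
(row=3, col=0): c = -2.0000 + 0.6600i → escape time 1
(row=3, col=1): c = -1.1900 + 0.6600i → escape time 3
(row=3, col=2): c = -0.3800 + 0.6600i → escape time 6
(row=4, col=0): c = -2.0000 + 0.3800i → escape time 1
(row=4, col=1): c = -1.1900 + 0.3800i → escape time 6
(row=4, col=2): c = -0.3800 + 0.3800i → escape time 6
(row=5, col=0): c = -2.0000 + 0.1000i → escape time 1
(row=5, col=1): c = -1.1900 + 0.1000i → escape time 6
(row=5, col=2): c = -0.3800 + 0.1000i → escape time 6

Answer: 122
123
135
136
166
166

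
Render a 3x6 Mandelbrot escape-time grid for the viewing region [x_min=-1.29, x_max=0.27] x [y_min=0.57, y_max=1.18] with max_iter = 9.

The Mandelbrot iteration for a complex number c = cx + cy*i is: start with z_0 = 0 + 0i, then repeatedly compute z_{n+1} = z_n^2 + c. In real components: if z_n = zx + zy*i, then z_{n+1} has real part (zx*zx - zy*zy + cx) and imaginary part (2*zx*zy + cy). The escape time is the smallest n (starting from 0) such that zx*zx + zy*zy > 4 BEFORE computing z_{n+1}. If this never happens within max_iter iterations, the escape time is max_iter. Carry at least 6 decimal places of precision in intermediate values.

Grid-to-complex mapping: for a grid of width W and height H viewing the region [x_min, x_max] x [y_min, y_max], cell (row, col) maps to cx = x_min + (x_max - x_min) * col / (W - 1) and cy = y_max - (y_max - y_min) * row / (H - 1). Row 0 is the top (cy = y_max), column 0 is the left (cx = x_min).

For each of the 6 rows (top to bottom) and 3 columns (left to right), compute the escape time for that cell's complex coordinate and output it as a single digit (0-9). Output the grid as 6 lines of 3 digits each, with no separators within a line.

Answer: 232
343
344
355
396
399

Derivation:
(row=0, col=0): c = -1.2900 + 1.1800i → escape time 2
(row=0, col=1): c = -0.5100 + 1.1800i → escape time 3
(row=0, col=2): c = 0.2700 + 1.1800i → escape time 2
(row=1, col=0): c = -1.2900 + 1.0580i → escape time 3
(row=1, col=1): c = -0.5100 + 1.0580i → escape time 4
(row=1, col=2): c = 0.2700 + 1.0580i → escape time 3
(row=2, col=0): c = -1.2900 + 0.9360i → escape time 3
(row=2, col=1): c = -0.5100 + 0.9360i → escape time 4
(row=2, col=2): c = 0.2700 + 0.9360i → escape time 4
(row=3, col=0): c = -1.2900 + 0.8140i → escape time 3
(row=3, col=1): c = -0.5100 + 0.8140i → escape time 5
(row=3, col=2): c = 0.2700 + 0.8140i → escape time 5
(row=4, col=0): c = -1.2900 + 0.6920i → escape time 3
(row=4, col=1): c = -0.5100 + 0.6920i → escape time 9
(row=4, col=2): c = 0.2700 + 0.6920i → escape time 6
(row=5, col=0): c = -1.2900 + 0.5700i → escape time 3
(row=5, col=1): c = -0.5100 + 0.5700i → escape time 9
(row=5, col=2): c = 0.2700 + 0.5700i → escape time 9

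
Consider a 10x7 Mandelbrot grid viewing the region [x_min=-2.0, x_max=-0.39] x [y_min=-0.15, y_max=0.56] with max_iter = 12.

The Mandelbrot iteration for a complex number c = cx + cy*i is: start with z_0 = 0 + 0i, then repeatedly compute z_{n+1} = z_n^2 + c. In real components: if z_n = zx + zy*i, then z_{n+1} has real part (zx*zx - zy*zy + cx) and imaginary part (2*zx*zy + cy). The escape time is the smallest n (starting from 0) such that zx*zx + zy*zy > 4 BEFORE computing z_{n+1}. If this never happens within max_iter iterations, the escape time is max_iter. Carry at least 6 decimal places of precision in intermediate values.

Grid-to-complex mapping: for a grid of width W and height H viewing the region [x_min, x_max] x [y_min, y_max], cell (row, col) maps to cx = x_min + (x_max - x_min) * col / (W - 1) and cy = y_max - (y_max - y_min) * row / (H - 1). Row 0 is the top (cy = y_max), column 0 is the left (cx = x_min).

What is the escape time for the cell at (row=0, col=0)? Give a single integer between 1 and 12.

z_0 = 0 + 0i, c = -2.0000 + 0.5600i
Iter 1: z = -2.0000 + 0.5600i, |z|^2 = 4.3136
Escaped at iteration 1

Answer: 1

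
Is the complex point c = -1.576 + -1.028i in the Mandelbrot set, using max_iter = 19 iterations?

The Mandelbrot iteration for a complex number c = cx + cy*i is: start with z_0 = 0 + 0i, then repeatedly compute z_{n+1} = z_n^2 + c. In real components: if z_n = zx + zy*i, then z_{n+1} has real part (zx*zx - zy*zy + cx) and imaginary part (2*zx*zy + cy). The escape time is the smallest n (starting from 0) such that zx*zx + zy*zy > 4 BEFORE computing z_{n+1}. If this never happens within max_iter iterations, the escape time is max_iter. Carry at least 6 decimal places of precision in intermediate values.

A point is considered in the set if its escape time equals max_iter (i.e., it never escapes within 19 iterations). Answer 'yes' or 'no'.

Answer: no

Derivation:
z_0 = 0 + 0i, c = -1.5760 + -1.0280i
Iter 1: z = -1.5760 + -1.0280i, |z|^2 = 3.5406
Iter 2: z = -0.1490 + 2.2123i, |z|^2 = 4.9163
Escaped at iteration 2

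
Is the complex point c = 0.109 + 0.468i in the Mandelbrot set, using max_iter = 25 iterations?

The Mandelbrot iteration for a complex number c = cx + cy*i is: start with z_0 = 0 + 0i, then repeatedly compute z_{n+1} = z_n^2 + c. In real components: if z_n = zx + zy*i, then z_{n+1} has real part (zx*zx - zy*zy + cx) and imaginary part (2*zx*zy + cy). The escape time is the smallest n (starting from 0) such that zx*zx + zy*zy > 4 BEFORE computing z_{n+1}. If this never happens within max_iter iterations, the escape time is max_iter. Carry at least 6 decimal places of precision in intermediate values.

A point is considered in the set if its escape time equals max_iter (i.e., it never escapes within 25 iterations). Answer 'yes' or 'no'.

z_0 = 0 + 0i, c = 0.1090 + 0.4680i
Iter 1: z = 0.1090 + 0.4680i, |z|^2 = 0.2309
Iter 2: z = -0.0981 + 0.5700i, |z|^2 = 0.3346
Iter 3: z = -0.2063 + 0.3561i, |z|^2 = 0.1694
Iter 4: z = 0.0247 + 0.3211i, |z|^2 = 0.1037
Iter 5: z = 0.0065 + 0.4839i, |z|^2 = 0.2342
Iter 6: z = -0.1251 + 0.4743i, |z|^2 = 0.2406
Iter 7: z = -0.1003 + 0.3493i, |z|^2 = 0.1321
Iter 8: z = -0.0030 + 0.3979i, |z|^2 = 0.1583
Iter 9: z = -0.0493 + 0.4656i, |z|^2 = 0.2193
Iter 10: z = -0.1054 + 0.4221i, |z|^2 = 0.1892
Iter 11: z = -0.0580 + 0.3790i, |z|^2 = 0.1470
Iter 12: z = -0.0313 + 0.4240i, |z|^2 = 0.1808
Iter 13: z = -0.0698 + 0.4415i, |z|^2 = 0.1998
Iter 14: z = -0.0810 + 0.4064i, |z|^2 = 0.1717
Iter 15: z = -0.0496 + 0.4022i, |z|^2 = 0.1642
Iter 16: z = -0.0503 + 0.4281i, |z|^2 = 0.1858
Iter 17: z = -0.0718 + 0.4250i, |z|^2 = 0.1857
Iter 18: z = -0.0664 + 0.4070i, |z|^2 = 0.1701
Iter 19: z = -0.0522 + 0.4139i, |z|^2 = 0.1741
Iter 20: z = -0.0596 + 0.4248i, |z|^2 = 0.1840
Iter 21: z = -0.0679 + 0.4174i, |z|^2 = 0.1788
Iter 22: z = -0.0606 + 0.4114i, |z|^2 = 0.1729
Iter 23: z = -0.0565 + 0.4182i, |z|^2 = 0.1780
Iter 24: z = -0.0627 + 0.4207i, |z|^2 = 0.1809
Did not escape in 25 iterations → in set

Answer: yes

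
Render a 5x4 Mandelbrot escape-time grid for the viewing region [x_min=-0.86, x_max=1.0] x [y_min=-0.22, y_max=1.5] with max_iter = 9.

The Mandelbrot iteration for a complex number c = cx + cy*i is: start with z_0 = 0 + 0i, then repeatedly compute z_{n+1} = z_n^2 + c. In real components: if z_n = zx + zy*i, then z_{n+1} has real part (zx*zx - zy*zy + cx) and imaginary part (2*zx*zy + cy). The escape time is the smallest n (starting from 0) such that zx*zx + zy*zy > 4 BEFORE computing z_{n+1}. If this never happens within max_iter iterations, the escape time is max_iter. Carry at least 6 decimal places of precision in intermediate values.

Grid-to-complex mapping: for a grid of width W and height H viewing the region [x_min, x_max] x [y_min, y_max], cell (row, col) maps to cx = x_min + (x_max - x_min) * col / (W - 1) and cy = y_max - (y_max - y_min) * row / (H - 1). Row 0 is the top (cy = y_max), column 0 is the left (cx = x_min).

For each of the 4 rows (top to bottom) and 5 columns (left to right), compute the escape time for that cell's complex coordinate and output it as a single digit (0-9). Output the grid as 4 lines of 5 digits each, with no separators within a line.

(row=0, col=0): c = -0.8600 + 1.5000i → escape time 2
(row=0, col=1): c = -0.3950 + 1.5000i → escape time 2
(row=0, col=2): c = 0.0700 + 1.5000i → escape time 2
(row=0, col=3): c = 0.5350 + 1.5000i → escape time 2
(row=0, col=4): c = 1.0000 + 1.5000i → escape time 2
(row=1, col=0): c = -0.8600 + 0.9267i → escape time 3
(row=1, col=1): c = -0.3950 + 0.9267i → escape time 5
(row=1, col=2): c = 0.0700 + 0.9267i → escape time 5
(row=1, col=3): c = 0.5350 + 0.9267i → escape time 3
(row=1, col=4): c = 1.0000 + 0.9267i → escape time 2
(row=2, col=0): c = -0.8600 + 0.3533i → escape time 8
(row=2, col=1): c = -0.3950 + 0.3533i → escape time 9
(row=2, col=2): c = 0.0700 + 0.3533i → escape time 9
(row=2, col=3): c = 0.5350 + 0.3533i → escape time 4
(row=2, col=4): c = 1.0000 + 0.3533i → escape time 2
(row=3, col=0): c = -0.8600 + -0.2200i → escape time 9
(row=3, col=1): c = -0.3950 + -0.2200i → escape time 9
(row=3, col=2): c = 0.0700 + -0.2200i → escape time 9
(row=3, col=3): c = 0.5350 + -0.2200i → escape time 4
(row=3, col=4): c = 1.0000 + -0.2200i → escape time 2

Answer: 22222
35532
89942
99942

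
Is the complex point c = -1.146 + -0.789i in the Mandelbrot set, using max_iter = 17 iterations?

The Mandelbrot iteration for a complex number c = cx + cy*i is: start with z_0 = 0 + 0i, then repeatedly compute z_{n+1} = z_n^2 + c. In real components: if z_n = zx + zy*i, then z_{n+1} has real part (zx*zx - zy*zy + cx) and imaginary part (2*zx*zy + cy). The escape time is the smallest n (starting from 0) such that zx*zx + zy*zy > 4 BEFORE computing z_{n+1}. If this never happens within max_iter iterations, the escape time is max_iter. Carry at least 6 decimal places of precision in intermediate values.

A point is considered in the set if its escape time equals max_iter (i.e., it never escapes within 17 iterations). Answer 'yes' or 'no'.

Answer: no

Derivation:
z_0 = 0 + 0i, c = -1.1460 + -0.7890i
Iter 1: z = -1.1460 + -0.7890i, |z|^2 = 1.9358
Iter 2: z = -0.4552 + 1.0194i, |z|^2 = 1.2464
Iter 3: z = -1.9779 + -1.7171i, |z|^2 = 6.8605
Escaped at iteration 3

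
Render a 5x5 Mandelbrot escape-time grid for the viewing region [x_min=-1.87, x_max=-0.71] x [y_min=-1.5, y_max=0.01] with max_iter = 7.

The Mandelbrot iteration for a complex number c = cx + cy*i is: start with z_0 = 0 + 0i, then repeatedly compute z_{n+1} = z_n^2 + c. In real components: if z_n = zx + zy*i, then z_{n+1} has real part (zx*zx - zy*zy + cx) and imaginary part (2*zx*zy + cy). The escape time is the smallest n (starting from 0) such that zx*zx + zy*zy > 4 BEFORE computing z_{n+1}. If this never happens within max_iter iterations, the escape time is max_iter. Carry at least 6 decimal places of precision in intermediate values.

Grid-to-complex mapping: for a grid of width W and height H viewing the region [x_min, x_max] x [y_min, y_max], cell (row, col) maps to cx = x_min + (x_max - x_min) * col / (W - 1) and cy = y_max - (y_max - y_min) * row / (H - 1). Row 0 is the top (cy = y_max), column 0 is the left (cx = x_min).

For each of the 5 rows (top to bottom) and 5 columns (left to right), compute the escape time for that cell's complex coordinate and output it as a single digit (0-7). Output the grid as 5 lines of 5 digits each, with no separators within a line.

(row=0, col=0): c = -1.8700 + 0.0100i → escape time 7
(row=0, col=1): c = -1.5800 + 0.0100i → escape time 7
(row=0, col=2): c = -1.2900 + 0.0100i → escape time 7
(row=0, col=3): c = -1.0000 + 0.0100i → escape time 7
(row=0, col=4): c = -0.7100 + 0.0100i → escape time 7
(row=1, col=0): c = -1.8700 + -0.3675i → escape time 3
(row=1, col=1): c = -1.5800 + -0.3675i → escape time 4
(row=1, col=2): c = -1.2900 + -0.3675i → escape time 7
(row=1, col=3): c = -1.0000 + -0.3675i → escape time 7
(row=1, col=4): c = -0.7100 + -0.3675i → escape time 7
(row=2, col=0): c = -1.8700 + -0.7450i → escape time 1
(row=2, col=1): c = -1.5800 + -0.7450i → escape time 3
(row=2, col=2): c = -1.2900 + -0.7450i → escape time 3
(row=2, col=3): c = -1.0000 + -0.7450i → escape time 3
(row=2, col=4): c = -0.7100 + -0.7450i → escape time 4
(row=3, col=0): c = -1.8700 + -1.1225i → escape time 1
(row=3, col=1): c = -1.5800 + -1.1225i → escape time 2
(row=3, col=2): c = -1.2900 + -1.1225i → escape time 3
(row=3, col=3): c = -1.0000 + -1.1225i → escape time 3
(row=3, col=4): c = -0.7100 + -1.1225i → escape time 3
(row=4, col=0): c = -1.8700 + -1.5000i → escape time 1
(row=4, col=1): c = -1.5800 + -1.5000i → escape time 1
(row=4, col=2): c = -1.2900 + -1.5000i → escape time 2
(row=4, col=3): c = -1.0000 + -1.5000i → escape time 2
(row=4, col=4): c = -0.7100 + -1.5000i → escape time 2

Answer: 77777
34777
13334
12333
11222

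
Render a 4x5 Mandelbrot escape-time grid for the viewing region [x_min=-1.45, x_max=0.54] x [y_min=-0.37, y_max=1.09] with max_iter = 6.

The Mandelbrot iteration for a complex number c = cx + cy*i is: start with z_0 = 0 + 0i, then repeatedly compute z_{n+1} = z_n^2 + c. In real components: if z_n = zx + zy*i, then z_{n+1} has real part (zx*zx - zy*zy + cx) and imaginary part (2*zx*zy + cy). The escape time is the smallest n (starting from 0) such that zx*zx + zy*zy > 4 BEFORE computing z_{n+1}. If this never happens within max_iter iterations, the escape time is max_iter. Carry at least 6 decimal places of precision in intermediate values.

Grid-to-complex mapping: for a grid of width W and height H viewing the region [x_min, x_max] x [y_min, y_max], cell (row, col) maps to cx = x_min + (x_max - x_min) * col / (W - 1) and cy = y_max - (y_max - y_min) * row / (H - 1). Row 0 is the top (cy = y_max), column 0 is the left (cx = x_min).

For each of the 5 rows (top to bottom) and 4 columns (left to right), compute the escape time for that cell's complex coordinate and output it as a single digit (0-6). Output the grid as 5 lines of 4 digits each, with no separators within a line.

Answer: 2362
3463
5664
6664
5664

Derivation:
(row=0, col=0): c = -1.4500 + 1.0900i → escape time 2
(row=0, col=1): c = -0.7867 + 1.0900i → escape time 3
(row=0, col=2): c = -0.1233 + 1.0900i → escape time 6
(row=0, col=3): c = 0.5400 + 1.0900i → escape time 2
(row=1, col=0): c = -1.4500 + 0.7250i → escape time 3
(row=1, col=1): c = -0.7867 + 0.7250i → escape time 4
(row=1, col=2): c = -0.1233 + 0.7250i → escape time 6
(row=1, col=3): c = 0.5400 + 0.7250i → escape time 3
(row=2, col=0): c = -1.4500 + 0.3600i → escape time 5
(row=2, col=1): c = -0.7867 + 0.3600i → escape time 6
(row=2, col=2): c = -0.1233 + 0.3600i → escape time 6
(row=2, col=3): c = 0.5400 + 0.3600i → escape time 4
(row=3, col=0): c = -1.4500 + -0.0050i → escape time 6
(row=3, col=1): c = -0.7867 + -0.0050i → escape time 6
(row=3, col=2): c = -0.1233 + -0.0050i → escape time 6
(row=3, col=3): c = 0.5400 + -0.0050i → escape time 4
(row=4, col=0): c = -1.4500 + -0.3700i → escape time 5
(row=4, col=1): c = -0.7867 + -0.3700i → escape time 6
(row=4, col=2): c = -0.1233 + -0.3700i → escape time 6
(row=4, col=3): c = 0.5400 + -0.3700i → escape time 4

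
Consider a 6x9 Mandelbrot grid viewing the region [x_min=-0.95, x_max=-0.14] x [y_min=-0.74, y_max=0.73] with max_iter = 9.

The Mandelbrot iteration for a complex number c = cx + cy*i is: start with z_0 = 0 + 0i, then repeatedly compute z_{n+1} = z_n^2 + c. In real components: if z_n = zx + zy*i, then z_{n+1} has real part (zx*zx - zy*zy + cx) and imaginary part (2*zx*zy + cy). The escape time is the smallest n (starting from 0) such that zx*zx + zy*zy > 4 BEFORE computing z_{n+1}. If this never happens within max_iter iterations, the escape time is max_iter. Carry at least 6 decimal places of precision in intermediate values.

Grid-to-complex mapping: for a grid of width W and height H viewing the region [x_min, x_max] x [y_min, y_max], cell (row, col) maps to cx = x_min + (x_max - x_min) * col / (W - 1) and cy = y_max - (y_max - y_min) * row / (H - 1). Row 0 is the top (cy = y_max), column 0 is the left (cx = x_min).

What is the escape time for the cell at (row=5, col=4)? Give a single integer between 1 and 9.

z_0 = 0 + 0i, c = -0.3020 + -0.1887i
Iter 1: z = -0.3020 + -0.1887i, |z|^2 = 0.1268
Iter 2: z = -0.2464 + -0.0747i, |z|^2 = 0.0663
Iter 3: z = -0.2469 + -0.1519i, |z|^2 = 0.0840
Iter 4: z = -0.2641 + -0.1137i, |z|^2 = 0.0827
Iter 5: z = -0.2452 + -0.1287i, |z|^2 = 0.0767
Iter 6: z = -0.2584 + -0.1257i, |z|^2 = 0.0826
Iter 7: z = -0.2510 + -0.1238i, |z|^2 = 0.0783
Iter 8: z = -0.2543 + -0.1266i, |z|^2 = 0.0807

Answer: 9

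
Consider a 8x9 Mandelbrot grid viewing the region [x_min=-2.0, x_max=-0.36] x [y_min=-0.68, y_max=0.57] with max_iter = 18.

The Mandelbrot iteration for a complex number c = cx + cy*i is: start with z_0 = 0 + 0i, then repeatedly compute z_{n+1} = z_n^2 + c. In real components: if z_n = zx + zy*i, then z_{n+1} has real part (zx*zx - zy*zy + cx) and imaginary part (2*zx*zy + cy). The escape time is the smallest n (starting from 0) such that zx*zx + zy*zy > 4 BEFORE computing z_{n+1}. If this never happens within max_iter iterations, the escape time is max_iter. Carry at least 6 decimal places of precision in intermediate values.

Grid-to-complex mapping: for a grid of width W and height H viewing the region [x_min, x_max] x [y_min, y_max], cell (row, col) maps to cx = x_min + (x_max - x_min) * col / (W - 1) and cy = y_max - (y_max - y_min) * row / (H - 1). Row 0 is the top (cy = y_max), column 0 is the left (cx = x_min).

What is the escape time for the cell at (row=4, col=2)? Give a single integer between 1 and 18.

z_0 = 0 + 0i, c = -1.5314 + -0.0550i
Iter 1: z = -1.5314 + -0.0550i, |z|^2 = 2.3483
Iter 2: z = 0.8108 + 0.1135i, |z|^2 = 0.6703
Iter 3: z = -0.8869 + 0.1290i, |z|^2 = 0.8032
Iter 4: z = -0.7615 + -0.2838i, |z|^2 = 0.6605
Iter 5: z = -1.0320 + 0.3772i, |z|^2 = 1.2074
Iter 6: z = -0.6086 + -0.8336i, |z|^2 = 1.0653
Iter 7: z = -1.8560 + 0.9597i, |z|^2 = 4.3656
Escaped at iteration 7

Answer: 7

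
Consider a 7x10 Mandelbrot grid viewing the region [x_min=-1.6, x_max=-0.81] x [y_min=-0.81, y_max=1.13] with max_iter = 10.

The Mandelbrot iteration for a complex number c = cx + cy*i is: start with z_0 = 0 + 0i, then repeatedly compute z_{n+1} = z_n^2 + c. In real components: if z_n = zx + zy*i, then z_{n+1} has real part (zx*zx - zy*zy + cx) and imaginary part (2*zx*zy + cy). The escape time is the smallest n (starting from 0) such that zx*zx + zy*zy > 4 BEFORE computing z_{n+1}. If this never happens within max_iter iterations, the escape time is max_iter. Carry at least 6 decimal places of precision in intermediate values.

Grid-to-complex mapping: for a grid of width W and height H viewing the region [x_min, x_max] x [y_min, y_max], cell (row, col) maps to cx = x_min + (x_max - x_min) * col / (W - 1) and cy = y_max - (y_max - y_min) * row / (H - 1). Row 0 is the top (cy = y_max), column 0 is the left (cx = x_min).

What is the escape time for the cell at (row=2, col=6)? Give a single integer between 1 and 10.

Answer: 4

Derivation:
z_0 = 0 + 0i, c = -0.8100 + 0.6989i
Iter 1: z = -0.8100 + 0.6989i, |z|^2 = 1.1445
Iter 2: z = -0.6423 + -0.4333i, |z|^2 = 0.6004
Iter 3: z = -0.5852 + 1.2556i, |z|^2 = 1.9188
Iter 4: z = -2.0440 + -0.7705i, |z|^2 = 4.7717
Escaped at iteration 4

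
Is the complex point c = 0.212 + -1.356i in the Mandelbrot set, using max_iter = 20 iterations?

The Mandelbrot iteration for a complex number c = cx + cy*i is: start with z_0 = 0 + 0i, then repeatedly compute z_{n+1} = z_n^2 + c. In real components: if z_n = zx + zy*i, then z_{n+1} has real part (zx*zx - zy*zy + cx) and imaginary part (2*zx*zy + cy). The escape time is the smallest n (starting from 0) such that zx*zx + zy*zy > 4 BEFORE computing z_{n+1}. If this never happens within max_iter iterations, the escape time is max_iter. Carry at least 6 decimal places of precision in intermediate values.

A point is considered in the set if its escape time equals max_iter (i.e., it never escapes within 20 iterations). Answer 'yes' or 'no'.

Answer: no

Derivation:
z_0 = 0 + 0i, c = 0.2120 + -1.3560i
Iter 1: z = 0.2120 + -1.3560i, |z|^2 = 1.8837
Iter 2: z = -1.5818 + -1.9309i, |z|^2 = 6.2306
Escaped at iteration 2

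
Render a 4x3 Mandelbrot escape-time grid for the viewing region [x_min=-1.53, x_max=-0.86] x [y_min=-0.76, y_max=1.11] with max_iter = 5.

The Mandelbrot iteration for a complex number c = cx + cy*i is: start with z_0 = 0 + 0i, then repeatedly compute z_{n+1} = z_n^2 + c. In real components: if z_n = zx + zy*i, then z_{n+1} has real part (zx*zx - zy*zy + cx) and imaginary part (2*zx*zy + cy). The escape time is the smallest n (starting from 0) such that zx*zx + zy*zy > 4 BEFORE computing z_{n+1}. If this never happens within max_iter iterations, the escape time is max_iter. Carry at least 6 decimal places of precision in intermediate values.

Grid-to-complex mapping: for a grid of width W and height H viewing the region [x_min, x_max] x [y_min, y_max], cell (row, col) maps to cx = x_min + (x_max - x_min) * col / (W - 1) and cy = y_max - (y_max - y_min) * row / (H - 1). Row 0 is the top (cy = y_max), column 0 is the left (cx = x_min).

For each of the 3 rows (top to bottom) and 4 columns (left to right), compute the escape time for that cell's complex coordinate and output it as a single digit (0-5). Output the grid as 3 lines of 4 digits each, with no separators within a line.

Answer: 2333
5555
3334

Derivation:
(row=0, col=0): c = -1.5300 + 1.1100i → escape time 2
(row=0, col=1): c = -1.3067 + 1.1100i → escape time 3
(row=0, col=2): c = -1.0833 + 1.1100i → escape time 3
(row=0, col=3): c = -0.8600 + 1.1100i → escape time 3
(row=1, col=0): c = -1.5300 + 0.1750i → escape time 5
(row=1, col=1): c = -1.3067 + 0.1750i → escape time 5
(row=1, col=2): c = -1.0833 + 0.1750i → escape time 5
(row=1, col=3): c = -0.8600 + 0.1750i → escape time 5
(row=2, col=0): c = -1.5300 + -0.7600i → escape time 3
(row=2, col=1): c = -1.3067 + -0.7600i → escape time 3
(row=2, col=2): c = -1.0833 + -0.7600i → escape time 3
(row=2, col=3): c = -0.8600 + -0.7600i → escape time 4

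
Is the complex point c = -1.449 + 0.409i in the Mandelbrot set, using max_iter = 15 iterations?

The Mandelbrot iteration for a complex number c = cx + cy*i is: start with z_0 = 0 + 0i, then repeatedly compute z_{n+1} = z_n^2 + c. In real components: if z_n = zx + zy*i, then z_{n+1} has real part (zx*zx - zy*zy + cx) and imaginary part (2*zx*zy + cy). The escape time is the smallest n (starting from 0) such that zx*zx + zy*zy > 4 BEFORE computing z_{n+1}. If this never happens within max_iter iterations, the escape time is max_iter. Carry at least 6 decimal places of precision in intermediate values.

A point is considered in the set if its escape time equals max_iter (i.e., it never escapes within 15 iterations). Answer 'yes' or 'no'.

z_0 = 0 + 0i, c = -1.4490 + 0.4090i
Iter 1: z = -1.4490 + 0.4090i, |z|^2 = 2.2669
Iter 2: z = 0.4833 + -0.7763i, |z|^2 = 0.8362
Iter 3: z = -1.8180 + -0.3414i, |z|^2 = 3.4217
Iter 4: z = 1.7396 + 1.6503i, |z|^2 = 5.7498
Escaped at iteration 4

Answer: no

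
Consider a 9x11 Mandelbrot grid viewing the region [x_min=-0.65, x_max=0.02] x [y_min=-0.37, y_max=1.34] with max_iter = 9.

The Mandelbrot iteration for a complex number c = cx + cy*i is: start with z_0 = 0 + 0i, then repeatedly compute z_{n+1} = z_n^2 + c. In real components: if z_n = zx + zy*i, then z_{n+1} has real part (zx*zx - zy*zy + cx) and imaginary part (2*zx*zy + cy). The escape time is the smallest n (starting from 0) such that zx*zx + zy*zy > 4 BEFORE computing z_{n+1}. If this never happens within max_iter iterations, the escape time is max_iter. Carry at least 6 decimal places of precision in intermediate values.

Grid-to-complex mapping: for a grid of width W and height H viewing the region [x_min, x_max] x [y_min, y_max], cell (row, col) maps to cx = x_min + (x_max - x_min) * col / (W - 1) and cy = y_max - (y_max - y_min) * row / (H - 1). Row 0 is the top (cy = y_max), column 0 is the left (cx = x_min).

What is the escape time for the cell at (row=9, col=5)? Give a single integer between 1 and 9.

Answer: 9

Derivation:
z_0 = 0 + 0i, c = -0.2313 + -0.1990i
Iter 1: z = -0.2313 + -0.1990i, |z|^2 = 0.0931
Iter 2: z = -0.2174 + -0.1070i, |z|^2 = 0.0587
Iter 3: z = -0.1954 + -0.1525i, |z|^2 = 0.0615
Iter 4: z = -0.2163 + -0.1394i, |z|^2 = 0.0662
Iter 5: z = -0.2039 + -0.1387i, |z|^2 = 0.0608
Iter 6: z = -0.2089 + -0.1424i, |z|^2 = 0.0639
Iter 7: z = -0.2079 + -0.1395i, |z|^2 = 0.0627
Iter 8: z = -0.2075 + -0.1410i, |z|^2 = 0.0629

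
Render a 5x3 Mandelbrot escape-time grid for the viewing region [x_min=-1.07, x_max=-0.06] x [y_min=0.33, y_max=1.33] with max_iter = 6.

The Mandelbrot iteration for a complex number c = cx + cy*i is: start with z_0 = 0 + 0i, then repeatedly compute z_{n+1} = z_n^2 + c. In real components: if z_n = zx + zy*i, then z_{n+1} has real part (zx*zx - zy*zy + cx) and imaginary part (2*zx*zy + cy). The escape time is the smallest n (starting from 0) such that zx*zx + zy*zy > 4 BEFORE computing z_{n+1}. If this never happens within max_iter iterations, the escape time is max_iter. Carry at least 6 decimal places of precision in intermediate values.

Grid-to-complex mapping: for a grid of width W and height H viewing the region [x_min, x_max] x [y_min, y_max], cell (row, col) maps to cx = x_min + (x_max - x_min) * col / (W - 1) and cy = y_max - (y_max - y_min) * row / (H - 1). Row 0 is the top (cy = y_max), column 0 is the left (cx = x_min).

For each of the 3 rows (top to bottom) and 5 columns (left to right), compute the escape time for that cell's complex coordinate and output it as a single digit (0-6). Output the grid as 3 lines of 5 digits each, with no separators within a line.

(row=0, col=0): c = -1.0700 + 1.3300i → escape time 2
(row=0, col=1): c = -0.8175 + 1.3300i → escape time 2
(row=0, col=2): c = -0.5650 + 1.3300i → escape time 2
(row=0, col=3): c = -0.3125 + 1.3300i → escape time 2
(row=0, col=4): c = -0.0600 + 1.3300i → escape time 2
(row=1, col=0): c = -1.0700 + 0.8300i → escape time 3
(row=1, col=1): c = -0.8175 + 0.8300i → escape time 4
(row=1, col=2): c = -0.5650 + 0.8300i → escape time 4
(row=1, col=3): c = -0.3125 + 0.8300i → escape time 6
(row=1, col=4): c = -0.0600 + 0.8300i → escape time 6
(row=2, col=0): c = -1.0700 + 0.3300i → escape time 6
(row=2, col=1): c = -0.8175 + 0.3300i → escape time 6
(row=2, col=2): c = -0.5650 + 0.3300i → escape time 6
(row=2, col=3): c = -0.3125 + 0.3300i → escape time 6
(row=2, col=4): c = -0.0600 + 0.3300i → escape time 6

Answer: 22222
34466
66666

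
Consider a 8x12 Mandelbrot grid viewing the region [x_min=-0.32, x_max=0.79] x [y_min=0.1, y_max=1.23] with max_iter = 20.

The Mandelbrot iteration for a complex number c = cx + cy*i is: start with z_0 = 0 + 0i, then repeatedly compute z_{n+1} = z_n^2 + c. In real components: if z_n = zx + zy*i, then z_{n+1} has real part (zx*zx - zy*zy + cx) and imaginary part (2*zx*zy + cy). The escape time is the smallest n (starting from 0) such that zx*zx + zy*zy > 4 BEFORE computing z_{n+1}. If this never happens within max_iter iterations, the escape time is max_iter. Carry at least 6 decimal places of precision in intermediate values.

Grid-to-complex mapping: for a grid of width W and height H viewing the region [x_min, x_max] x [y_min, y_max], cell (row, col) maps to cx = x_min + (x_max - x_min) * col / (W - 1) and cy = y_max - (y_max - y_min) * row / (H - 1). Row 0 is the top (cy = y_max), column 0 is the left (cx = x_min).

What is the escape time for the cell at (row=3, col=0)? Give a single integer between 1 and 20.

z_0 = 0 + 0i, c = -0.3200 + 0.9218i
Iter 1: z = -0.3200 + 0.9218i, |z|^2 = 0.9521
Iter 2: z = -1.0673 + 0.3319i, |z|^2 = 1.2494
Iter 3: z = 0.7091 + 0.2134i, |z|^2 = 0.5484
Iter 4: z = 0.1373 + 1.2245i, |z|^2 = 1.5182
Iter 5: z = -1.8005 + 1.2580i, |z|^2 = 4.8244
Escaped at iteration 5

Answer: 5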